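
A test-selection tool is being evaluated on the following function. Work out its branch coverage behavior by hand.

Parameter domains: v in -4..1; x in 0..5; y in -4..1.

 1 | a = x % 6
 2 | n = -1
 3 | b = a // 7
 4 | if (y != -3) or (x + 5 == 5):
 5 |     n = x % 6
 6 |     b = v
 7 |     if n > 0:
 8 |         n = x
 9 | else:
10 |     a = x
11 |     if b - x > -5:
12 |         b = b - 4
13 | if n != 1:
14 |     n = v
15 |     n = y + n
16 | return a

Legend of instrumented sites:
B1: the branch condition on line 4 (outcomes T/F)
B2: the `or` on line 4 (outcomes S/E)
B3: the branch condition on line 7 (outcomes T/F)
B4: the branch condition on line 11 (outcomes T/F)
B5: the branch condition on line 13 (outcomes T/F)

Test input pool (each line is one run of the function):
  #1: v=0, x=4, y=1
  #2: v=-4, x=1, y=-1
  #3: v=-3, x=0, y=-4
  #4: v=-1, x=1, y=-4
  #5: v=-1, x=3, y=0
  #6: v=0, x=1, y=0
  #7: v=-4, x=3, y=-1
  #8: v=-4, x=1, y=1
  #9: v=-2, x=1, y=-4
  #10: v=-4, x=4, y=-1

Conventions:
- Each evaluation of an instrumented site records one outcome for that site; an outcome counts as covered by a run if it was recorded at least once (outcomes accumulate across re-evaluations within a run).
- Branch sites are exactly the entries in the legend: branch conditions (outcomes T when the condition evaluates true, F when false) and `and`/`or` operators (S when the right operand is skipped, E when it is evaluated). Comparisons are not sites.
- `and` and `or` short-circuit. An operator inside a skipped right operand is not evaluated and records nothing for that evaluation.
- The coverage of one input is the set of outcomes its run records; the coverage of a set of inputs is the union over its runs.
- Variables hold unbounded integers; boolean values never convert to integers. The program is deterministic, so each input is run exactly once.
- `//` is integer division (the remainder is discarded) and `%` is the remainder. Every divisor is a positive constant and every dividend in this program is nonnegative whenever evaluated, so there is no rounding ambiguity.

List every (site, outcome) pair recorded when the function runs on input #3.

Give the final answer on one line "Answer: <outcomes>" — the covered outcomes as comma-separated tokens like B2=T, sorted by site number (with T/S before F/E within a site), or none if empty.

Tracing the run of input #3 (v=-3, x=0, y=-4):
  B2->S, B1->T, B3->F, B5->T
distinct outcomes covered: B1=T, B2=S, B3=F, B5=T

Answer: B1=T, B2=S, B3=F, B5=T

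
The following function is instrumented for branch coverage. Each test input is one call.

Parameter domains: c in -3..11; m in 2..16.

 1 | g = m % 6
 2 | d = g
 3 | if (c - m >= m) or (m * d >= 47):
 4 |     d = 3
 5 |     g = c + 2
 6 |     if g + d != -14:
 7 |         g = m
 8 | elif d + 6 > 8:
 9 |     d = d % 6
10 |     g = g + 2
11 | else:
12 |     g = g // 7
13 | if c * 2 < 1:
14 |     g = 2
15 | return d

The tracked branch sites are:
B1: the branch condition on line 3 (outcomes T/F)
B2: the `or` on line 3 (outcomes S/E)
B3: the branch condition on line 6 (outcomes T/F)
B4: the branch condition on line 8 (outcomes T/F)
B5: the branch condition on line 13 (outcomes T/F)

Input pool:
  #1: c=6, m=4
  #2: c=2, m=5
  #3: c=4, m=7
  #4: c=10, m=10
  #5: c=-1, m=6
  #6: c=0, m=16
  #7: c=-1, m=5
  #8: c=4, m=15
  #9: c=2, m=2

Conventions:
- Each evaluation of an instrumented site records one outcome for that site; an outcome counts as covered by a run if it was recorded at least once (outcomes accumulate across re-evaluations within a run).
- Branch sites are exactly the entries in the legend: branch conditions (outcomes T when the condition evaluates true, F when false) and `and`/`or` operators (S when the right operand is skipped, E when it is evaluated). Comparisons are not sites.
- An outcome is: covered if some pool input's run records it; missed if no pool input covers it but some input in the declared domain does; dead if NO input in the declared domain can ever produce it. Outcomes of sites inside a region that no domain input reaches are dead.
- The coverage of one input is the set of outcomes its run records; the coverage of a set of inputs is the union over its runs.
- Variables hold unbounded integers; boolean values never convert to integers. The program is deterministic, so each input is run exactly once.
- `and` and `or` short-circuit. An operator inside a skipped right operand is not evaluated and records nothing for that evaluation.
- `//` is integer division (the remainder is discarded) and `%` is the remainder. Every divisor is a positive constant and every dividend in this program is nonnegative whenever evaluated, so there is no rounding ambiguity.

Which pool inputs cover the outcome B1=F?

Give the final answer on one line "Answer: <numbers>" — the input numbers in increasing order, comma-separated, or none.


input #1 (c=6, m=4): produces B1=F
input #2 (c=2, m=5): produces B1=F
input #3 (c=4, m=7): produces B1=F
input #4 (c=10, m=10): produces B1=F
input #5 (c=-1, m=6): produces B1=F
input #6 (c=0, m=16): does not produce B1=F
input #7 (c=-1, m=5): produces B1=F
input #8 (c=4, m=15): produces B1=F
input #9 (c=2, m=2): produces B1=F
Answer: 1, 2, 3, 4, 5, 7, 8, 9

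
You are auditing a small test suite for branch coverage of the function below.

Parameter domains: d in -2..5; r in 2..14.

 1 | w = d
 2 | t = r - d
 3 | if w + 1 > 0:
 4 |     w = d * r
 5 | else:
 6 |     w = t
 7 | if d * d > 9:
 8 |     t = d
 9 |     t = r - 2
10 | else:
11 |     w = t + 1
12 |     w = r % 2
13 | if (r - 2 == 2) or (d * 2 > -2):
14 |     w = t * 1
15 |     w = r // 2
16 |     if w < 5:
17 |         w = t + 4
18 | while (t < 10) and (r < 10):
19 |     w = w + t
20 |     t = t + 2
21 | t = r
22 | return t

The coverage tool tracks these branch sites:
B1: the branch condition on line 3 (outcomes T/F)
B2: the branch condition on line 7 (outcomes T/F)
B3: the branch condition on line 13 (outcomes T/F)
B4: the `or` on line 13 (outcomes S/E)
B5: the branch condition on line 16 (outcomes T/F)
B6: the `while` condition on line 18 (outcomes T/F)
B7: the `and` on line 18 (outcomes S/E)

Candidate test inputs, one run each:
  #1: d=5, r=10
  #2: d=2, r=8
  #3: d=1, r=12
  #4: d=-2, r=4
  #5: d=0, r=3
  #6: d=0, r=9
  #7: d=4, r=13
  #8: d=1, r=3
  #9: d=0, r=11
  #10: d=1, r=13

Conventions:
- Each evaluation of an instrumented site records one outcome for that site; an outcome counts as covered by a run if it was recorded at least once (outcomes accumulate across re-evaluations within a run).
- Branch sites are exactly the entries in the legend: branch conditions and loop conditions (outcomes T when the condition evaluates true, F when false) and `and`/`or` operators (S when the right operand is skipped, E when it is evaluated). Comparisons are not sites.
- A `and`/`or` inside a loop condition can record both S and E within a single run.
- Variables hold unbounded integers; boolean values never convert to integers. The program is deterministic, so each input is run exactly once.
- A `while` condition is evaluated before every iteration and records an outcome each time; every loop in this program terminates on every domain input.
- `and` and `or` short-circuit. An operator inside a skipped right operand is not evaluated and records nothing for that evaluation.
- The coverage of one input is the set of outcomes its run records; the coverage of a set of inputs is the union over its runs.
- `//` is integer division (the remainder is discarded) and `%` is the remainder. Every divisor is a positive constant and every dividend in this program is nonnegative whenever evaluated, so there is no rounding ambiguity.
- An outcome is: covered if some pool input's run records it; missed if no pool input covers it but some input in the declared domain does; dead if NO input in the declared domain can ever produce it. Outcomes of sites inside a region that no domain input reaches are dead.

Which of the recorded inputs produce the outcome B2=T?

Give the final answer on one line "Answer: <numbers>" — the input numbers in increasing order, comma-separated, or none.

input #1 (d=5, r=10): hits B2=T
input #2 (d=2, r=8): never hits B2=T
input #3 (d=1, r=12): never hits B2=T
input #4 (d=-2, r=4): never hits B2=T
input #5 (d=0, r=3): never hits B2=T
input #6 (d=0, r=9): never hits B2=T
input #7 (d=4, r=13): hits B2=T
input #8 (d=1, r=3): never hits B2=T
input #9 (d=0, r=11): never hits B2=T
input #10 (d=1, r=13): never hits B2=T

Answer: 1, 7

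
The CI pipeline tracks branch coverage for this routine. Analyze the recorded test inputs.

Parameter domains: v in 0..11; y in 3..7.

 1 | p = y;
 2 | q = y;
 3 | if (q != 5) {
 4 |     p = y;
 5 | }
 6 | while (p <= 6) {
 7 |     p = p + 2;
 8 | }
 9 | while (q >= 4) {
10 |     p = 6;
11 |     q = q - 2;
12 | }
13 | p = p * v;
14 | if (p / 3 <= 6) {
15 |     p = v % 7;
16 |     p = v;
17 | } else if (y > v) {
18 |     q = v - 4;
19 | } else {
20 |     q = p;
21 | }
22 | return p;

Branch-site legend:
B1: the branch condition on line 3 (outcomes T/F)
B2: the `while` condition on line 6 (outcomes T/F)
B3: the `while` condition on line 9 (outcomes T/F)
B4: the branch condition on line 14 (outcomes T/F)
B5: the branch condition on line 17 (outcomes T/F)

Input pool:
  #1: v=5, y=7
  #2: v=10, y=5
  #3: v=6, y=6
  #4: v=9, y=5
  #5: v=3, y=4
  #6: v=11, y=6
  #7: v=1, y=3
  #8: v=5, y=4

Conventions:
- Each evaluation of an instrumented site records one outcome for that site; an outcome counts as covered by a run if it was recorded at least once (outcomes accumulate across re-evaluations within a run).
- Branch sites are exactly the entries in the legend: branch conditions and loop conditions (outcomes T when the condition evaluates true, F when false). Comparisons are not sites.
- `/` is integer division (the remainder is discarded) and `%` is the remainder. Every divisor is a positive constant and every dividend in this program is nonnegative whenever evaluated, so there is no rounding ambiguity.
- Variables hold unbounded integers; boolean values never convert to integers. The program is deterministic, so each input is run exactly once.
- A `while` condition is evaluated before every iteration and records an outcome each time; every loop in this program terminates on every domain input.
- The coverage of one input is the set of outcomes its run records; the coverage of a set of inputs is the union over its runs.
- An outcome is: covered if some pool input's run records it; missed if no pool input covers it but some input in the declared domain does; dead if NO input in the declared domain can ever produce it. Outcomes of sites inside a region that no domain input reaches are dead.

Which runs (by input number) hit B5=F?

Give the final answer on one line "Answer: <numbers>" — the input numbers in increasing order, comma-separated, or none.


input #1 (v=5, y=7): never hits B5=F
input #2 (v=10, y=5): hits B5=F
input #3 (v=6, y=6): hits B5=F
input #4 (v=9, y=5): hits B5=F
input #5 (v=3, y=4): never hits B5=F
input #6 (v=11, y=6): hits B5=F
input #7 (v=1, y=3): never hits B5=F
input #8 (v=5, y=4): hits B5=F
Answer: 2, 3, 4, 6, 8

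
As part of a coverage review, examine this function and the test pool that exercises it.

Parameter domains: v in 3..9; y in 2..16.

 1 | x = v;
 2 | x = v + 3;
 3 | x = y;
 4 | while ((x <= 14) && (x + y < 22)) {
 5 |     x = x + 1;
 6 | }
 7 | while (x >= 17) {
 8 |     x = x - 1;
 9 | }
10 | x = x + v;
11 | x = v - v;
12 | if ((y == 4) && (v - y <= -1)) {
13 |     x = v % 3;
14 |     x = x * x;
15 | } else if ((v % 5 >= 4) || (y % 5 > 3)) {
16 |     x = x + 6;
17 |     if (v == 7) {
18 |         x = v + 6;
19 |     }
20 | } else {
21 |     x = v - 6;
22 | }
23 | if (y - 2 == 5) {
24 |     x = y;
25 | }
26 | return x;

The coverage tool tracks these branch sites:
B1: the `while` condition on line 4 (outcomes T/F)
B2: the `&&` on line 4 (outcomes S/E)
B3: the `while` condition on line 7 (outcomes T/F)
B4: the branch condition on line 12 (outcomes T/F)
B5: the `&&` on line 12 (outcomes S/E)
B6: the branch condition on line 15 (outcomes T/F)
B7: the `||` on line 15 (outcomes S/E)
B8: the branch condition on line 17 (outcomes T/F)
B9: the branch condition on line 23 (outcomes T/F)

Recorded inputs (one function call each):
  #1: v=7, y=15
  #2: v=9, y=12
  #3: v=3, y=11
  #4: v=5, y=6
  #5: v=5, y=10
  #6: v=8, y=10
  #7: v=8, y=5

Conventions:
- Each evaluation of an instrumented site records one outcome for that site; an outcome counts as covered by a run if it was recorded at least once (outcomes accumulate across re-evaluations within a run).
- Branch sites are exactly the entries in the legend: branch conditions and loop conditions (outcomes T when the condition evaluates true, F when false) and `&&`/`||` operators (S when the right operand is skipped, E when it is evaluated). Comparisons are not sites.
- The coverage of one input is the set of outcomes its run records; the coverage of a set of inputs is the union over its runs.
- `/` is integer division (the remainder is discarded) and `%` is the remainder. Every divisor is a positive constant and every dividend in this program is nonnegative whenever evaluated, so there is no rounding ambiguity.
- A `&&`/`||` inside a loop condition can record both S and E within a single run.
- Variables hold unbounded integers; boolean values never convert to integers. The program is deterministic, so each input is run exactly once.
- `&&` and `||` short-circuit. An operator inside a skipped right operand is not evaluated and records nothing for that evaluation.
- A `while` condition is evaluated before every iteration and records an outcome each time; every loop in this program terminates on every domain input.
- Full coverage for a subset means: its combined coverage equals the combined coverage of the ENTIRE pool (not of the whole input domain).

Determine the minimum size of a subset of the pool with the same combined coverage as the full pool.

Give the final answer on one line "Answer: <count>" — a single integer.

#1 (v=7, y=15) -> B2->S, B1->F, B3->F, B5->S, B4->F, B7->E, B6->F, B9->F; covered: B1=F, B2=S, B3=F, B4=F, B5=S, B6=F, B7=E, B9=F
#2 (v=9, y=12) -> B2->E, B1->F, B3->F, B5->S, B4->F, B7->S, B6->T, B8->F, B9->F; covered: B1=F, B2=E, B3=F, B4=F, B5=S, B6=T, B7=S, B8=F, B9=F
#3 (v=3, y=11) -> B2->E, B1->F, B3->F, B5->S, B4->F, B7->E, B6->F, B9->F; covered: B1=F, B2=E, B3=F, B4=F, B5=S, B6=F, B7=E, B9=F
#4 (v=5, y=6) -> B2->E, B1->T, B2->E, B1->T, B2->E, B1->T, B2->E, B1->T, B2->E, B1->T, B2->E, B1->T, B2->E, B1->T, ...; covered: B1=T, B1=F, B2=S, B2=E, B3=F, B4=F, B5=S, B6=F, B7=E, B9=F
#5 (v=5, y=10) -> B2->E, B1->T, B2->E, B1->T, B2->E, B1->F, B3->F, B5->S, B4->F, B7->E, B6->F, B9->F; covered: B1=T, B1=F, B2=E, B3=F, B4=F, B5=S, B6=F, B7=E, B9=F
#6 (v=8, y=10) -> B2->E, B1->T, B2->E, B1->T, B2->E, B1->F, B3->F, B5->S, B4->F, B7->E, B6->F, B9->F; covered: B1=T, B1=F, B2=E, B3=F, B4=F, B5=S, B6=F, B7=E, B9=F
#7 (v=8, y=5) -> B2->E, B1->T, B2->E, B1->T, B2->E, B1->T, B2->E, B1->T, B2->E, B1->T, B2->E, B1->T, B2->E, B1->T, ...; covered: B1=T, B1=F, B2=S, B2=E, B3=F, B4=F, B5=S, B6=F, B7=E, B9=F
union over all inputs: B1=T, B1=F, B2=S, B2=E, B3=F, B4=F, B5=S, B6=T, B6=F, B7=S, B7=E, B8=F, B9=F (13 outcomes)
every size-1 subset falls short of the 13 outcomes (best: 10/13)
size 2: inputs {2, 4} cover all 13 outcomes, and no lexicographically smaller subset of this size does

Answer: 2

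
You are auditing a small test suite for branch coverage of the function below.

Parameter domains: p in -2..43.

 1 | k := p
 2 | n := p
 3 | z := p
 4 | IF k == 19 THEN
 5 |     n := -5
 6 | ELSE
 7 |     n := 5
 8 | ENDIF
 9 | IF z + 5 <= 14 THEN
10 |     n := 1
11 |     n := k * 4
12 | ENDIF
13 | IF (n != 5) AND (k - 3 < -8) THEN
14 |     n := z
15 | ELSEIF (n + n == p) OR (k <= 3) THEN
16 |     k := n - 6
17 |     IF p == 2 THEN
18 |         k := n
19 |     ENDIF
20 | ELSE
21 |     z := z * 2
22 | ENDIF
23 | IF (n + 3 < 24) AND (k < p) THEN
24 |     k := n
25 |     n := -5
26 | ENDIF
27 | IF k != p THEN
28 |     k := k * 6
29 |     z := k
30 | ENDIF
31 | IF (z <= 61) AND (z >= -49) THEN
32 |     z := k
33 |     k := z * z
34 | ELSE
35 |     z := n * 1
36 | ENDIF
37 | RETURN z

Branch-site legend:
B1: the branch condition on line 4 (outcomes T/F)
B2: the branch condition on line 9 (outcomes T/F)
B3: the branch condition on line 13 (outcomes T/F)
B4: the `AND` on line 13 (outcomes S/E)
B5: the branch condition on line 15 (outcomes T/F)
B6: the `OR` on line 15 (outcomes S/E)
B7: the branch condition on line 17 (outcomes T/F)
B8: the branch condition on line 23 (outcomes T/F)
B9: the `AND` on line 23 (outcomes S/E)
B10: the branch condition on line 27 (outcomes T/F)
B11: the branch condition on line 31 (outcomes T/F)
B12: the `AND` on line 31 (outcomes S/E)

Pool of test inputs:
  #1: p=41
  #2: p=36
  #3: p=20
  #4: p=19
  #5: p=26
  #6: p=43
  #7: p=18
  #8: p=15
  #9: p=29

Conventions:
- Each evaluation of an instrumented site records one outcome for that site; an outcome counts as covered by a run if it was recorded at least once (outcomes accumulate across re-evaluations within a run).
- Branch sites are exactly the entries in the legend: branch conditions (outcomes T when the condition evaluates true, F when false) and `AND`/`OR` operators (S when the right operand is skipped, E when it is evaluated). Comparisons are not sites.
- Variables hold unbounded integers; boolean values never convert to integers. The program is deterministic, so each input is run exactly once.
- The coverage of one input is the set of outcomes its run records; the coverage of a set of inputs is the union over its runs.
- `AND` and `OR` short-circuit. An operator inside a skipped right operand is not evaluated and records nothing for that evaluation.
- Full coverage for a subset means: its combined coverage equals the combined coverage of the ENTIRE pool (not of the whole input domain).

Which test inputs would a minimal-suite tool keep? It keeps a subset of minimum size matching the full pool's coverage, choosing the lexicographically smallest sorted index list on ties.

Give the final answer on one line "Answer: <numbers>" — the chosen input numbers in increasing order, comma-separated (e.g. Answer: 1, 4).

test 1 (p=41) fires B1->F, B2->F, B4->S, B3->F, B6->E, B5->F, B9->E, B8->F, B10->F, B12->S, B11->F; hits B1=F, B2=F, B3=F, B4=S, B5=F, B6=E, B8=F, B9=E, B10=F, B11=F, B12=S
test 2 (p=36) fires B1->F, B2->F, B4->S, B3->F, B6->E, B5->F, B9->E, B8->F, B10->F, B12->S, B11->F; hits B1=F, B2=F, B3=F, B4=S, B5=F, B6=E, B8=F, B9=E, B10=F, B11=F, B12=S
test 3 (p=20) fires B1->F, B2->F, B4->S, B3->F, B6->E, B5->F, B9->E, B8->F, B10->F, B12->E, B11->T; hits B1=F, B2=F, B3=F, B4=S, B5=F, B6=E, B8=F, B9=E, B10=F, B11=T, B12=E
test 4 (p=19) fires B1->T, B2->F, B4->E, B3->F, B6->E, B5->F, B9->E, B8->F, B10->F, B12->E, B11->T; hits B1=T, B2=F, B3=F, B4=E, B5=F, B6=E, B8=F, B9=E, B10=F, B11=T, B12=E
test 5 (p=26) fires B1->F, B2->F, B4->S, B3->F, B6->E, B5->F, B9->E, B8->F, B10->F, B12->E, B11->T; hits B1=F, B2=F, B3=F, B4=S, B5=F, B6=E, B8=F, B9=E, B10=F, B11=T, B12=E
test 6 (p=43) fires B1->F, B2->F, B4->S, B3->F, B6->E, B5->F, B9->E, B8->F, B10->F, B12->S, B11->F; hits B1=F, B2=F, B3=F, B4=S, B5=F, B6=E, B8=F, B9=E, B10=F, B11=F, B12=S
test 7 (p=18) fires B1->F, B2->F, B4->S, B3->F, B6->E, B5->F, B9->E, B8->F, B10->F, B12->E, B11->T; hits B1=F, B2=F, B3=F, B4=S, B5=F, B6=E, B8=F, B9=E, B10=F, B11=T, B12=E
test 8 (p=15) fires B1->F, B2->F, B4->S, B3->F, B6->E, B5->F, B9->E, B8->F, B10->F, B12->E, B11->T; hits B1=F, B2=F, B3=F, B4=S, B5=F, B6=E, B8=F, B9=E, B10=F, B11=T, B12=E
test 9 (p=29) fires B1->F, B2->F, B4->S, B3->F, B6->E, B5->F, B9->E, B8->F, B10->F, B12->E, B11->T; hits B1=F, B2=F, B3=F, B4=S, B5=F, B6=E, B8=F, B9=E, B10=F, B11=T, B12=E
pool-wide coverage (15 outcomes): B1=T, B1=F, B2=F, B3=F, B4=S, B4=E, B5=F, B6=E, B8=F, B9=E, B10=F, B11=T, B11=F, B12=S, B12=E
size 1 is not enough: best union over all size-1 subsets is 11/15
inputs {1, 4} (size 2) cover everything; no size-2 subset with a lexicographically smaller index list covers all 15

Answer: 1, 4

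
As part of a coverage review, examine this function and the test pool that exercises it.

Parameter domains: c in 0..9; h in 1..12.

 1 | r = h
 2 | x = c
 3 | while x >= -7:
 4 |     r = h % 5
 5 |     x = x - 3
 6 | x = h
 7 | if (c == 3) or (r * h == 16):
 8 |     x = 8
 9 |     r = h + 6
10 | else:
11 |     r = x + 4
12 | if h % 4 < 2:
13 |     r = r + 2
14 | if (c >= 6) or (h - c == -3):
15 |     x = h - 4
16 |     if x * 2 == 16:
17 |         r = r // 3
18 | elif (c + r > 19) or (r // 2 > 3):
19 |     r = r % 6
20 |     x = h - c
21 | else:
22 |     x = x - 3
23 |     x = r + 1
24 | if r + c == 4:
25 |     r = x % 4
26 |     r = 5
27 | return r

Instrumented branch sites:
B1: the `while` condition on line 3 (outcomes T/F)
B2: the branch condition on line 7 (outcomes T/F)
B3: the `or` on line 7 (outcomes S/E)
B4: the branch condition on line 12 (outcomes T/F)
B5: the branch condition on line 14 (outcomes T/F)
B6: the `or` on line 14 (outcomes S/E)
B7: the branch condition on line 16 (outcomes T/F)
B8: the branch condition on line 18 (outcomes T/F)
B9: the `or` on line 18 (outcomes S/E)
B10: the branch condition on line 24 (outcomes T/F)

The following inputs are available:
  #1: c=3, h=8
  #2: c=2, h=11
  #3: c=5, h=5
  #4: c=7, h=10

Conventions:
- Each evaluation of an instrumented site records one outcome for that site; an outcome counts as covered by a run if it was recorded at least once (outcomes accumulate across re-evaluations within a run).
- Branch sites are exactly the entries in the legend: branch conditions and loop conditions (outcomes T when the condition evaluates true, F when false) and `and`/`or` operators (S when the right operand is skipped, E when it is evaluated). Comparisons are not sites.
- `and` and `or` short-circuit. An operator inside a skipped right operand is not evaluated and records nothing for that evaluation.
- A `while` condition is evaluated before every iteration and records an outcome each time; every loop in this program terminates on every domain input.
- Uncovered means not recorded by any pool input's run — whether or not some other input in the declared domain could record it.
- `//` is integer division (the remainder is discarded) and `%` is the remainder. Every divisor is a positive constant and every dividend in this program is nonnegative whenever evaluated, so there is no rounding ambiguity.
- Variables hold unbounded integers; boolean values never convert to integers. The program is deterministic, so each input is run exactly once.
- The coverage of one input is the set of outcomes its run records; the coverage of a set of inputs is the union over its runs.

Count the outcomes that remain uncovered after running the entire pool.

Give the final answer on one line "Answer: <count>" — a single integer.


run #1 (c=3, h=8) runs B1->T, B1->T, B1->T, B1->T, B1->F, B3->S, B2->T, B4->T, B6->E, B5->F, B9->E, B8->T, B10->F; records B1=T, B1=F, B2=T, B3=S, B4=T, B5=F, B6=E, B8=T, B9=E, B10=F
run #2 (c=2, h=11) runs B1->T, B1->T, B1->T, B1->T, B1->F, B3->E, B2->F, B4->F, B6->E, B5->F, B9->E, B8->T, B10->F; records B1=T, B1=F, B2=F, B3=E, B4=F, B5=F, B6=E, B8=T, B9=E, B10=F
run #3 (c=5, h=5) runs B1->T, B1->T, B1->T, B1->T, B1->T, B1->F, B3->E, B2->F, B4->T, B6->E, B5->F, B9->E, B8->T, B10->F; records B1=T, B1=F, B2=F, B3=E, B4=T, B5=F, B6=E, B8=T, B9=E, B10=F
run #4 (c=7, h=10) runs B1->T, B1->T, B1->T, B1->T, B1->T, B1->F, B3->E, B2->F, B4->F, B6->S, B5->T, B7->F, B10->F; records B1=T, B1=F, B2=F, B3=E, B4=F, B5=T, B6=S, B7=F, B10=F
union over the pool: B1=T, B1=F, B2=T, B2=F, B3=S, B3=E, B4=T, B4=F, B5=T, B5=F, B6=S, B6=E, B7=F, B8=T, B9=E, B10=F
uncovered (4 of 20): B7=T, B8=F, B9=S, B10=T
Answer: 4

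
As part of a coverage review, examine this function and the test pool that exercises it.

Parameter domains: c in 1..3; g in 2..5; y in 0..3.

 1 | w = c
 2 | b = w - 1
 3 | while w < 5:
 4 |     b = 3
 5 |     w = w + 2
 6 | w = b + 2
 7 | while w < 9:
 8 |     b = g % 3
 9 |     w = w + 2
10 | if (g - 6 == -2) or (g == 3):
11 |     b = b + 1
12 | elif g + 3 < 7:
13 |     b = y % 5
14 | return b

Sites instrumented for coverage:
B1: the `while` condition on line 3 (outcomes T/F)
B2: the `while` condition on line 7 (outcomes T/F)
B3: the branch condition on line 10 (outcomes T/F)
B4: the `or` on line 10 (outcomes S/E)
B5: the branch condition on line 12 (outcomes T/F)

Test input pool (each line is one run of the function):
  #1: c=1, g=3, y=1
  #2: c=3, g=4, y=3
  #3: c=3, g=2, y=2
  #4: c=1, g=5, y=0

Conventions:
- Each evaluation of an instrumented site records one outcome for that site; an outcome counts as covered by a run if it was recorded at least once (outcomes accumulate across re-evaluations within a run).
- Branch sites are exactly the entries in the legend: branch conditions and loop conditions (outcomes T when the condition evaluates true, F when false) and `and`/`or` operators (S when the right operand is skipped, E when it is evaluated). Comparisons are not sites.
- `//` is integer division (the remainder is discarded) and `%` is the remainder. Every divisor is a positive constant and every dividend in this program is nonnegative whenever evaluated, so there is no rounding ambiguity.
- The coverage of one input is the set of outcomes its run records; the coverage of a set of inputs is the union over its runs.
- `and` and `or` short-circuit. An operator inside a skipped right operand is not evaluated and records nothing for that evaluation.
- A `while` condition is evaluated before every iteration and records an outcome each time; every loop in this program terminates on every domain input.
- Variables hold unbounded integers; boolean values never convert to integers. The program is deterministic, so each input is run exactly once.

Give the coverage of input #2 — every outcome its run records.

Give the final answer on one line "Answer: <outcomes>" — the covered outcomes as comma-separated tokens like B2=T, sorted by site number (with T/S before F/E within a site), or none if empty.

Running input #2 (c=3, g=4, y=3), event by event:
  B1->T, B1->F, B2->T, B2->T, B2->F, B4->S, B3->T
collecting distinct outcomes: B1=T, B1=F, B2=T, B2=F, B3=T, B4=S

Answer: B1=T, B1=F, B2=T, B2=F, B3=T, B4=S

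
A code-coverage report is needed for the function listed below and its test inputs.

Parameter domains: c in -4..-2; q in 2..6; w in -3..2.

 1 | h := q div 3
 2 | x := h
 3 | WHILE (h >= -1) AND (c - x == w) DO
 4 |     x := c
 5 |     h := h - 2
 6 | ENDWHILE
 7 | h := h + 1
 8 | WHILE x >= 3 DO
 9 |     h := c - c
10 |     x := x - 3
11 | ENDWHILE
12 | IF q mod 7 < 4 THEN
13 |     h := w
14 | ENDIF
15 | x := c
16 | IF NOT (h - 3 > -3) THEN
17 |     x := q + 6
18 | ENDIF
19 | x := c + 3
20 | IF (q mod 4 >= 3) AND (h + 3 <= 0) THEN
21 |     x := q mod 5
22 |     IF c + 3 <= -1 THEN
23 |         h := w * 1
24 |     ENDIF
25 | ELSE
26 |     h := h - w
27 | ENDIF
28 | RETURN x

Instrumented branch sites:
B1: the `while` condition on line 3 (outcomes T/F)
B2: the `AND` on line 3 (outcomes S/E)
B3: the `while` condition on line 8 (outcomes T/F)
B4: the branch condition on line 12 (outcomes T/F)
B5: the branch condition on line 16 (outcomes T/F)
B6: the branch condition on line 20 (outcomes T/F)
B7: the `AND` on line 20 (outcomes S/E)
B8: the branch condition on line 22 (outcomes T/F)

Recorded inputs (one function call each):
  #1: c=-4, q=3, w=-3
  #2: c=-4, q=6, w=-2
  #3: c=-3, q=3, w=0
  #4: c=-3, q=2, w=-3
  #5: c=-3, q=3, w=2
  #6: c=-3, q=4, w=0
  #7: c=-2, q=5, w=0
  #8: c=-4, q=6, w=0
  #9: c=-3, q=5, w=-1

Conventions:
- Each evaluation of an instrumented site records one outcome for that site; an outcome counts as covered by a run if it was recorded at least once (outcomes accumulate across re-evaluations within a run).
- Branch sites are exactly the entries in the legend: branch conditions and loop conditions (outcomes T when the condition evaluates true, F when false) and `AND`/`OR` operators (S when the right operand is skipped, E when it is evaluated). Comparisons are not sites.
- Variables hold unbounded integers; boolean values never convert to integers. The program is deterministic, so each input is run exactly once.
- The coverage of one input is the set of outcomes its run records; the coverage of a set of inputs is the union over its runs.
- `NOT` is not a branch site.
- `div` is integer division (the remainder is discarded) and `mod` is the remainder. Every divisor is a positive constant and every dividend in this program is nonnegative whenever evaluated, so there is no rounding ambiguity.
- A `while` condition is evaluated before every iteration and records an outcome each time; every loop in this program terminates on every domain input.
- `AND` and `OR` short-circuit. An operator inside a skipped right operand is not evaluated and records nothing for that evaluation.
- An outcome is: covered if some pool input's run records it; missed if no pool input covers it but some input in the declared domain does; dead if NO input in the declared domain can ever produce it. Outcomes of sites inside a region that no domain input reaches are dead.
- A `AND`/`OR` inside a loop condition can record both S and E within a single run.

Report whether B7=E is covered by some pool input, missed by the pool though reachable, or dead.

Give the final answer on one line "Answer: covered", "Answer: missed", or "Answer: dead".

B7=E is recorded by pool input(s) 1, 3, 5 -> covered

Answer: covered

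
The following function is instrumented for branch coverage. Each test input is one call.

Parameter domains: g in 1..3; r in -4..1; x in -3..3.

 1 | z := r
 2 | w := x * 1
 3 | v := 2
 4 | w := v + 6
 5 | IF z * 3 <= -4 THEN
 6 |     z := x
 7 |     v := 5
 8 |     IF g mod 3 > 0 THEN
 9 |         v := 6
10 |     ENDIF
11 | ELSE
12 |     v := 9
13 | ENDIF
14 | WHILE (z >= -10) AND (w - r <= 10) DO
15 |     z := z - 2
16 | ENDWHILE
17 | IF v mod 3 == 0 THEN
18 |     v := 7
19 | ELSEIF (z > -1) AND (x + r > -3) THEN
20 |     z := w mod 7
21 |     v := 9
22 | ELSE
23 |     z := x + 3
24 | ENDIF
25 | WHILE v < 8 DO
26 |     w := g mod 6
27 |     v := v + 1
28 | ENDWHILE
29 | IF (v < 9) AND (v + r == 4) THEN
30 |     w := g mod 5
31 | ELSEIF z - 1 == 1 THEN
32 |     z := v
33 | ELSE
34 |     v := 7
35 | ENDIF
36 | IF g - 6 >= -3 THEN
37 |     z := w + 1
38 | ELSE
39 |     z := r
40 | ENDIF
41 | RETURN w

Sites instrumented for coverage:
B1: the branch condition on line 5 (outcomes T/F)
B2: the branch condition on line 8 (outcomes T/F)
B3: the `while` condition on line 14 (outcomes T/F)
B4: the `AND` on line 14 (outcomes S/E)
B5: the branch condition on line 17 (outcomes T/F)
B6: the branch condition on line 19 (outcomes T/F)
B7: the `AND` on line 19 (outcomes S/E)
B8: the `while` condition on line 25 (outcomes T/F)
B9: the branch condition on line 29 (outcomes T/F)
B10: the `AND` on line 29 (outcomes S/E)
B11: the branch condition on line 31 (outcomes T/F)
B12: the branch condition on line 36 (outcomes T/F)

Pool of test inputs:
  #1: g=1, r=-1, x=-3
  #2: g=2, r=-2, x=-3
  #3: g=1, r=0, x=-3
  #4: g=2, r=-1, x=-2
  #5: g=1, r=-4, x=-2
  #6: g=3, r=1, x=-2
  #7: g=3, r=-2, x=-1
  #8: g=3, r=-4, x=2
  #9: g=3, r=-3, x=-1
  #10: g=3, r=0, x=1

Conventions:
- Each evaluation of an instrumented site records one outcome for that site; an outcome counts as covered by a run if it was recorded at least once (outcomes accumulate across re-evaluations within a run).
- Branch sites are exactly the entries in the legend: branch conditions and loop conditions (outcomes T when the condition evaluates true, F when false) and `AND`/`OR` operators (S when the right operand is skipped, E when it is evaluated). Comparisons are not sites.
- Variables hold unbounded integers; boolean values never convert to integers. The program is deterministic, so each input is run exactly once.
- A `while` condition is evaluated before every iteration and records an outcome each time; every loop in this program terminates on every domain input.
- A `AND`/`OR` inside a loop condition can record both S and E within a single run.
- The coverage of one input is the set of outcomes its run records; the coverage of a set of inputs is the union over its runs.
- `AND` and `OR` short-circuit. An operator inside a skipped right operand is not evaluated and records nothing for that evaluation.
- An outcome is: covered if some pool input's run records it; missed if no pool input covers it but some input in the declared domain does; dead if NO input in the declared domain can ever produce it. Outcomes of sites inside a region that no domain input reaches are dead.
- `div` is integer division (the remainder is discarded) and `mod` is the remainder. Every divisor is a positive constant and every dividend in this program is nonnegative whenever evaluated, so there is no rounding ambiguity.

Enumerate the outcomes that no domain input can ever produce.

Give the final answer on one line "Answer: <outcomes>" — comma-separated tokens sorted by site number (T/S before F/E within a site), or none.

exhaustive pass over the 126-input domain:
  reachable outcomes have witnesses, e.g. B1=T (e.g. g=1, r=-4, x=-3), B1=F (e.g. g=1, r=-1, x=-3), B2=T (e.g. g=1, r=-4, x=-3), B2=F (e.g. g=3, r=-4, x=-3)

Answer: none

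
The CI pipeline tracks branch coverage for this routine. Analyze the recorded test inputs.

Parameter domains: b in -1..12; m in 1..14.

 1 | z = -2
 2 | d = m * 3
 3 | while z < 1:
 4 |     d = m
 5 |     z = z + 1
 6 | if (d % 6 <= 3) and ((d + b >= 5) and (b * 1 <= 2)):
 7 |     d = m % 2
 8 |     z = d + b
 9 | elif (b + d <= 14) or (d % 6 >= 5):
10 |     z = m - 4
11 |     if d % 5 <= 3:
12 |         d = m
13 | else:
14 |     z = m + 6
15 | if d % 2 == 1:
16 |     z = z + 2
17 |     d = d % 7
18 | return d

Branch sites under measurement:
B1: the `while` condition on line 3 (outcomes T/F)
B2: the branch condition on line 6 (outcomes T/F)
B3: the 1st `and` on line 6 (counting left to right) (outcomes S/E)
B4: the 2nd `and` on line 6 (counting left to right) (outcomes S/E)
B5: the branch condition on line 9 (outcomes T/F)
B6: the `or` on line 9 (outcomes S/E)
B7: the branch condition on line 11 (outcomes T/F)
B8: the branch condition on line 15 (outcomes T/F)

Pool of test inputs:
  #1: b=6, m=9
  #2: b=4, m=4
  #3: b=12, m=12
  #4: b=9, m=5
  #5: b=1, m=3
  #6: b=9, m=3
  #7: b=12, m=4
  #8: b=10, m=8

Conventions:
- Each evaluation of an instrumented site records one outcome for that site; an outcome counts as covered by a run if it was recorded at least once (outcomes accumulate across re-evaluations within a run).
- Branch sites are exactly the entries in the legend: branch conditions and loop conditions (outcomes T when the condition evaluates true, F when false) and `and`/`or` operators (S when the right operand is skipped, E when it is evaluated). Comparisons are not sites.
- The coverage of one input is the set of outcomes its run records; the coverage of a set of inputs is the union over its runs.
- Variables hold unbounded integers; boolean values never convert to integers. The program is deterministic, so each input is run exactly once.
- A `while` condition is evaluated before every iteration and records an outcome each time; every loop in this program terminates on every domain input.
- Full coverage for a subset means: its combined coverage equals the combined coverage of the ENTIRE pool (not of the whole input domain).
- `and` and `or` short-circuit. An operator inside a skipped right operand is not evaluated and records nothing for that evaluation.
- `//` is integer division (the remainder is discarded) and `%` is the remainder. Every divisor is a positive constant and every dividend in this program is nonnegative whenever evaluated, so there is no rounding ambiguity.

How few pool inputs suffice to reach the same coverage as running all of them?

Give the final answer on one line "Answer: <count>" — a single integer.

input #1, b=6, m=9: events B1->T, B1->T, B1->T, B1->F, B3->E, B4->E, B2->F, B6->E, B5->F, B8->T; outcomes B1=T, B1=F, B2=F, B3=E, B4=E, B5=F, B6=E, B8=T
input #2, b=4, m=4: events B1->T, B1->T, B1->T, B1->F, B3->S, B2->F, B6->S, B5->T, B7->F, B8->F; outcomes B1=T, B1=F, B2=F, B3=S, B5=T, B6=S, B7=F, B8=F
input #3, b=12, m=12: events B1->T, B1->T, B1->T, B1->F, B3->E, B4->E, B2->F, B6->E, B5->F, B8->F; outcomes B1=T, B1=F, B2=F, B3=E, B4=E, B5=F, B6=E, B8=F
input #4, b=9, m=5: events B1->T, B1->T, B1->T, B1->F, B3->S, B2->F, B6->S, B5->T, B7->T, B8->T; outcomes B1=T, B1=F, B2=F, B3=S, B5=T, B6=S, B7=T, B8=T
input #5, b=1, m=3: events B1->T, B1->T, B1->T, B1->F, B3->E, B4->S, B2->F, B6->S, B5->T, B7->T, B8->T; outcomes B1=T, B1=F, B2=F, B3=E, B4=S, B5=T, B6=S, B7=T, B8=T
input #6, b=9, m=3: events B1->T, B1->T, B1->T, B1->F, B3->E, B4->E, B2->F, B6->S, B5->T, B7->T, B8->T; outcomes B1=T, B1=F, B2=F, B3=E, B4=E, B5=T, B6=S, B7=T, B8=T
input #7, b=12, m=4: events B1->T, B1->T, B1->T, B1->F, B3->S, B2->F, B6->E, B5->F, B8->F; outcomes B1=T, B1=F, B2=F, B3=S, B5=F, B6=E, B8=F
input #8, b=10, m=8: events B1->T, B1->T, B1->T, B1->F, B3->E, B4->E, B2->F, B6->E, B5->F, B8->F; outcomes B1=T, B1=F, B2=F, B3=E, B4=E, B5=F, B6=E, B8=F
the full pool covers 15 outcomes: B1=T, B1=F, B2=F, B3=S, B3=E, B4=S, B4=E, B5=T, B5=F, B6=S, B6=E, B7=T, B7=F, B8=T, B8=F
checked all size-1 subsets: none covers 15 outcomes (max 9/15)
checked all size-2 subsets: none covers 15 outcomes (max 13/15)
the canonical winner is {1, 2, 5}: size 3, full 15-outcome coverage, earliest index list among size-3 covers

Answer: 3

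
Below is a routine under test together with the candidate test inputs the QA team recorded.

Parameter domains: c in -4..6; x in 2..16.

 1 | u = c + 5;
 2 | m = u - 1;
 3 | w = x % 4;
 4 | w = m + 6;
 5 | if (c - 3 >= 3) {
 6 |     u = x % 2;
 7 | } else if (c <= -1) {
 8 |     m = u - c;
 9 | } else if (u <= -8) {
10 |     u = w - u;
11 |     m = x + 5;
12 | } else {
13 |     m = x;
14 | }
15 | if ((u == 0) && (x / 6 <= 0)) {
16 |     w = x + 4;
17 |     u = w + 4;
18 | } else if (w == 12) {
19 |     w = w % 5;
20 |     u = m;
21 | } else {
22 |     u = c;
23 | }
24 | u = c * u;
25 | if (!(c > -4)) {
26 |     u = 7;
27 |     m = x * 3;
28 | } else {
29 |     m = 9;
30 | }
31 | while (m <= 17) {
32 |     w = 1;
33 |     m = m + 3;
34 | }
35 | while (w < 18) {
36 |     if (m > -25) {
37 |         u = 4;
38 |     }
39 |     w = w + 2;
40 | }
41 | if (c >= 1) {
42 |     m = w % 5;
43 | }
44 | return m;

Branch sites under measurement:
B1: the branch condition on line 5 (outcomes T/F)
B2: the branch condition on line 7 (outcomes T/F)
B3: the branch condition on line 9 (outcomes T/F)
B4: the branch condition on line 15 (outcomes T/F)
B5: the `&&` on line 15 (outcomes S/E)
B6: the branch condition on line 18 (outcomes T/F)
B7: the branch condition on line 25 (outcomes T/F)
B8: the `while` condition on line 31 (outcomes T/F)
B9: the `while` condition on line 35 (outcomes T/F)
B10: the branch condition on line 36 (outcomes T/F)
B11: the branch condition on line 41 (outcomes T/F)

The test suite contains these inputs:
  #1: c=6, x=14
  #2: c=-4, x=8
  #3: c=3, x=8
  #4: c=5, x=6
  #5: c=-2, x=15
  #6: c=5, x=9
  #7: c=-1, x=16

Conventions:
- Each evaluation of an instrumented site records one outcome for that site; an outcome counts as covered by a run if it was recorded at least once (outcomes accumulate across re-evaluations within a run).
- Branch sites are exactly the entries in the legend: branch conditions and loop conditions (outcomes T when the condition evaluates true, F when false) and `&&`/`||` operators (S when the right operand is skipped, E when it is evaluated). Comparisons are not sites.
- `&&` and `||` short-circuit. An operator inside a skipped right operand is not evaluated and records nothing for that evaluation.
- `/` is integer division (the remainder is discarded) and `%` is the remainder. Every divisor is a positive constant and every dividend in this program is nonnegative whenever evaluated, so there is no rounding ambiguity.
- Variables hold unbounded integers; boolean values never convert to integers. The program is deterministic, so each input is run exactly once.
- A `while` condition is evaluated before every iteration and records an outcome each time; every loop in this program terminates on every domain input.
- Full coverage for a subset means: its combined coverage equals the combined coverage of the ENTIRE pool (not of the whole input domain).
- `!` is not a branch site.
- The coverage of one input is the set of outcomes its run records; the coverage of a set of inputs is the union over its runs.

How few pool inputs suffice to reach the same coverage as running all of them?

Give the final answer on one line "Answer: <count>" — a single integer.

test 1 (c=6, x=14) hits B1=T, B4=F, B5=E, B6=F, B7=F, B8=T, B8=F, B9=T, B9=F, B10=T, B11=T
test 2 (c=-4, x=8) hits B1=F, B2=T, B4=F, B5=S, B6=F, B7=T, B8=F, B9=T, B9=F, B10=T, B11=F
test 3 (c=3, x=8) hits B1=F, B2=F, B3=F, B4=F, B5=S, B6=F, B7=F, B8=T, B8=F, B9=T, B9=F, B10=T, B11=T
test 4 (c=5, x=6) hits B1=F, B2=F, B3=F, B4=F, B5=S, B6=F, B7=F, B8=T, B8=F, B9=T, B9=F, B10=T, B11=T
test 5 (c=-2, x=15) hits B1=F, B2=T, B4=F, B5=S, B6=F, B7=F, B8=T, B8=F, B9=T, B9=F, B10=T, B11=F
test 6 (c=5, x=9) hits B1=F, B2=F, B3=F, B4=F, B5=S, B6=F, B7=F, B8=T, B8=F, B9=T, B9=F, B10=T, B11=T
test 7 (c=-1, x=16) hits B1=F, B2=T, B4=F, B5=S, B6=F, B7=F, B8=T, B8=F, B9=T, B9=F, B10=T, B11=F
union over all inputs: B1=T, B1=F, B2=T, B2=F, B3=F, B4=F, B5=S, B5=E, B6=F, B7=T, B7=F, B8=T, B8=F, B9=T, B9=F, B10=T, B11=T, B11=F (18 outcomes)
size 1 is not enough: best union over all size-1 subsets is 13/18
size 2 is not enough: best union over all size-2 subsets is 16/18
at size 3, {1, 2, 3} reaches all 18 outcomes; every lexicographically earlier size-3 subset fails

Answer: 3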